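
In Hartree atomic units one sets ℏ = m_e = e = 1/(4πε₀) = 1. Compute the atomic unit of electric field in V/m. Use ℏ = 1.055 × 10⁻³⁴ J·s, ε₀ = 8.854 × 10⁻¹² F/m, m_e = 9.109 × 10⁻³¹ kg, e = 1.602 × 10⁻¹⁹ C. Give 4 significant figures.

E_au = E_h/(e a₀) = m_e²e⁵/((4πε₀)³ℏ⁴)
E_h = 4.354 × 10⁻¹⁸ J
a₀ = 5.297 × 10⁻¹¹ m
E_h/(e·a₀) = 5.131 × 10¹¹ V/m

5.131 × 10¹¹ V/m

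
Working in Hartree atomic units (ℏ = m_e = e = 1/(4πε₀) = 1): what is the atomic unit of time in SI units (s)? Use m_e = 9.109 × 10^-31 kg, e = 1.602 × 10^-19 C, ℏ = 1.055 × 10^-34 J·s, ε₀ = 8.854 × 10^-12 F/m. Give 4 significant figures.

2.423 × 10^-17 s

From ℏ = m_e = e = 1/(4πε₀) = 1 the time scale is τ_au = (4πε₀)²ℏ³/(m_e e⁴).
E_h = 4.354 × 10^-18 J
ℏ/E_h = 2.423 × 10^-17 s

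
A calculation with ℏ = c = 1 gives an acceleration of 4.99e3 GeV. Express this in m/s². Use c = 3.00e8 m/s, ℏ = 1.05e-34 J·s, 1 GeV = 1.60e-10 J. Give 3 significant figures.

2.28e36 m/s²

Acceleration is [L]/[T]² = c·[E]/ℏ.
1 GeV → c/ℏ × (1 GeV in J) = 4.57e32 m/s².
Result: 4.99e3 × 4.57e32 = 2.28e36 m/s².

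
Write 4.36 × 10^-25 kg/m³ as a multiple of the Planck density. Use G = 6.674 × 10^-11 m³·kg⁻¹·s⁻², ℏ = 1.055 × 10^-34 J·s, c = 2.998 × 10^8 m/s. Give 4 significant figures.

8.460 × 10^-122

Planck density: ρ_P = c⁵/(ℏG²) = 5.154 × 10^96 kg/m³.
4.36 × 10^-25 / 5.154 × 10^96 = 8.460 × 10^-122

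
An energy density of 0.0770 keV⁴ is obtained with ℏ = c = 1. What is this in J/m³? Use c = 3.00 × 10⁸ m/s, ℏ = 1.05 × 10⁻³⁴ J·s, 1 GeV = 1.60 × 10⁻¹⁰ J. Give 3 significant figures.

[E]/[L]³ = [E]⁴/(ℏc)³; restore (ℏc)⁻³.
1 GeV⁴ → 1/(ℏc)³ × (1 GeV in J)⁴ = 2.10 × 10³⁷ J/m³.
Convert the energy scale: 0.0770 keV⁴ = 7.70 × 10⁻²⁶ GeV⁴.
Result: 7.70 × 10⁻²⁶ × 2.10 × 10³⁷ = 1.61 × 10¹² J/m³.

1.61 × 10¹² J/m³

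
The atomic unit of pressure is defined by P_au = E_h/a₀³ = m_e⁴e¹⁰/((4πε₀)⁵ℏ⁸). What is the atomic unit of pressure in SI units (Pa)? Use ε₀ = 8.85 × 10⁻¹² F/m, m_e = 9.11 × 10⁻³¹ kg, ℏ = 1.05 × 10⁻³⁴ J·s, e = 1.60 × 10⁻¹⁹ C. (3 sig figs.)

P_au = E_h/a₀³ = m_e⁴e¹⁰/((4πε₀)⁵ℏ⁸)
E_h = 4.38 × 10⁻¹⁸ J
a₀ = 5.26 × 10⁻¹¹ m
E_h/a₀³ = 3.01 × 10¹³ Pa

3.01 × 10¹³ Pa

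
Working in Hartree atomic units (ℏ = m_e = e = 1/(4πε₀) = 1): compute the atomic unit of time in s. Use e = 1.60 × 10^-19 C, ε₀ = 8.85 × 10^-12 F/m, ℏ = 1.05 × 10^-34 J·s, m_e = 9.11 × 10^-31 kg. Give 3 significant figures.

The unique combination of the constants set to 1 with dimensions of time is τ_au = (4πε₀)²ℏ³/(m_e e⁴).
E_h = 4.38 × 10^-18 J
ℏ/E_h = 2.40 × 10^-17 s

2.40 × 10^-17 s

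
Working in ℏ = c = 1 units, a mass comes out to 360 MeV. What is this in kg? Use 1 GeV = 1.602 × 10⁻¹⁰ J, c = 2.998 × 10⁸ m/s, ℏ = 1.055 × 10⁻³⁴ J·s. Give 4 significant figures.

Mass is [E]/c²; divide by c².
1 GeV → 1/c² × (1 GeV in J) = 1.782 × 10⁻²⁷ kg.
Convert the energy scale: 360 MeV = 0.360 GeV.
Result: 0.360 × 1.782 × 10⁻²⁷ = 6.417 × 10⁻²⁸ kg.

6.417 × 10⁻²⁸ kg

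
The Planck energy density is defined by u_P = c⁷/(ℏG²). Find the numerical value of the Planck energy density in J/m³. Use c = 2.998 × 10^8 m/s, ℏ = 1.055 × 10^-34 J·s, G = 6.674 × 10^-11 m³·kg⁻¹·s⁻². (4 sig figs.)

u_P = c⁷/(ℏG²)
  = 2.177 × 10^59 / 4.699 × 10^-55
  = 4.632 × 10^113 J/m³

4.632 × 10^113 J/m³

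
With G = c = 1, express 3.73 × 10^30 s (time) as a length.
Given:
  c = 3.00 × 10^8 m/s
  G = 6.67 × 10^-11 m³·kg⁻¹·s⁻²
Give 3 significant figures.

Time → length via c.
3.73 × 10^30 s × (c) = 1.12 × 10^39 m

1.12 × 10^39 m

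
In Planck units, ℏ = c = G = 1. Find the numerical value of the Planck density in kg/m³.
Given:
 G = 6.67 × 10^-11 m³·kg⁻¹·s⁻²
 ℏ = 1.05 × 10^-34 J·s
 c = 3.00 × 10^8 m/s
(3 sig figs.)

The unique combination of the constants set to 1 with dimensions of density is ρ_P = c⁵/(ℏG²).
  = 2.43 × 10^42 / 4.67 × 10^-55
  = 5.20 × 10^96 kg/m³

5.20 × 10^96 kg/m³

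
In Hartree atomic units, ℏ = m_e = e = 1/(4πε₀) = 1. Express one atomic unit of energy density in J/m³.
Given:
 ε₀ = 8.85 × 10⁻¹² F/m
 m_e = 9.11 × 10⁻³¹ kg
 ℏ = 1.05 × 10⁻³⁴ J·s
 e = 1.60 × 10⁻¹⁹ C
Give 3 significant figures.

The unique combination of the constants set to 1 with dimensions of energy density is u_au = E_h/a₀³ = m_e⁴e¹⁰/((4πε₀)⁵ℏ⁸).
E_h = 4.38 × 10⁻¹⁸ J
a₀ = 5.26 × 10⁻¹¹ m
E_h/a₀³ = 3.01 × 10¹³ J/m³

3.01 × 10¹³ J/m³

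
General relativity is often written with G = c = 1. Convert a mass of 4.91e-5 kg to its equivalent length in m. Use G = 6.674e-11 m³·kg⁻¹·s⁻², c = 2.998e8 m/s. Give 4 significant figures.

3.646e-32 m

In G = c = 1 units mass has dimensions of length; the conversion factor is G/c².
4.91e-5 kg × (G/c²) = 3.646e-32 m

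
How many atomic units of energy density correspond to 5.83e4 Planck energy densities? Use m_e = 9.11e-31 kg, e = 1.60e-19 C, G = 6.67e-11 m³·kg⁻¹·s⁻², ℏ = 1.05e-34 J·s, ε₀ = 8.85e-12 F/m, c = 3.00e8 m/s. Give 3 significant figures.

Planck energy density: u_P = c⁷/(ℏG²) = 4.68e113 J/m³
atomic unit of energy density: u_au = E_h/a₀³ = m_e⁴e¹⁰/((4πε₀)⁵ℏ⁸) = 3.01e13 J/m³
5.83e4 × 4.68e113 / 3.01e13 = 9.06e104

9.06e104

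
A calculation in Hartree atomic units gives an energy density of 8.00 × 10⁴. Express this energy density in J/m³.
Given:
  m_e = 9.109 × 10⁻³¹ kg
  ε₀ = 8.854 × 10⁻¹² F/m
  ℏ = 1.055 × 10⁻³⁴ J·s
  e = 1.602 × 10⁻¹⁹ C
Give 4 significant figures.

One atomic unit of energy density: u_au = E_h/a₀³ = m_e⁴e¹⁰/((4πε₀)⁵ℏ⁸) = 2.929 × 10¹³ J/m³.
8.00 × 10⁴ × 2.929 × 10¹³ J/m³ = 2.343 × 10¹⁸ J/m³

2.343 × 10¹⁸ J/m³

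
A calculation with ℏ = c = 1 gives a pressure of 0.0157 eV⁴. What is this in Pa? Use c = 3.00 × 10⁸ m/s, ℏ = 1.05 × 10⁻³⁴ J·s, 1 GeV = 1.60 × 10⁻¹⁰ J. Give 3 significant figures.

0.329 Pa

Pressure is [E]/[L]³ = [E]⁴/(ℏc)³.
1 GeV⁴ → 1/(ℏc)³ × (1 GeV in J)⁴ = 2.10 × 10³⁷ Pa.
Convert the energy scale: 0.0157 eV⁴ = 1.57 × 10⁻³⁸ GeV⁴.
Result: 1.57 × 10⁻³⁸ × 2.10 × 10³⁷ = 0.329 Pa.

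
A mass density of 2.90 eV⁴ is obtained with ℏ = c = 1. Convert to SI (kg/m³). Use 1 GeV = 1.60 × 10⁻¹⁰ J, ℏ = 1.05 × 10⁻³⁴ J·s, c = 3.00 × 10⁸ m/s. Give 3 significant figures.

Mass density is [E]/(c²[L]³) = [E]⁴/(ℏ³c⁵).
1 GeV⁴ → 1/(ℏ³c⁵) × (1 GeV in J)⁴ = 2.33 × 10²⁰ kg/m³.
Convert the energy scale: 2.90 eV⁴ = 2.90 × 10⁻³⁶ GeV⁴.
Result: 2.90 × 10⁻³⁶ × 2.33 × 10²⁰ = 6.76 × 10⁻¹⁶ kg/m³.

6.76 × 10⁻¹⁶ kg/m³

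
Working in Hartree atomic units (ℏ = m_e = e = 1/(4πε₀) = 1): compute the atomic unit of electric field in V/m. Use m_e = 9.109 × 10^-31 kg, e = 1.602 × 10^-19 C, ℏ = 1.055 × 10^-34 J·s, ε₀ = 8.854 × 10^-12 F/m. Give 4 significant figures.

5.131 × 10^11 V/m

From ℏ = m_e = e = 1/(4πε₀) = 1 the electric field scale is E_au = E_h/(e a₀) = m_e²e⁵/((4πε₀)³ℏ⁴).
E_h = 4.354 × 10^-18 J
a₀ = 5.297 × 10^-11 m
E_h/(e·a₀) = 5.131 × 10^11 V/m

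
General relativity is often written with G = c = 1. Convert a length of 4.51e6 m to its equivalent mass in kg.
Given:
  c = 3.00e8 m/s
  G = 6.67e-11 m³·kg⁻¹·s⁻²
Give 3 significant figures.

Length → mass via c²/G.
4.51e6 m × (c²/G) = 6.09e33 kg

6.09e33 kg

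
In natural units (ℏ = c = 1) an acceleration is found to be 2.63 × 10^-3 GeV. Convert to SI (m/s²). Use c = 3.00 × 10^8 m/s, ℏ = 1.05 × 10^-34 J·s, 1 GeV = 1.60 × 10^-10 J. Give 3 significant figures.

Acceleration is [L]/[T]² = c·[E]/ℏ.
1 GeV → c/ℏ × (1 GeV in J) = 4.57 × 10^32 m/s².
Result: 2.63 × 10^-3 × 4.57 × 10^32 = 1.20 × 10^30 m/s².

1.20 × 10^30 m/s²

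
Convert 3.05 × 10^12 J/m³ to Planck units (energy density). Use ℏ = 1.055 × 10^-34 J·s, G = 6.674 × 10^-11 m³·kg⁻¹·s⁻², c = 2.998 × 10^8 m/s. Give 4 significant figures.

Planck energy density: u_P = c⁷/(ℏG²) = 4.632 × 10^113 J/m³.
3.05 × 10^12 / 4.632 × 10^113 = 6.584 × 10^-102

6.584 × 10^-102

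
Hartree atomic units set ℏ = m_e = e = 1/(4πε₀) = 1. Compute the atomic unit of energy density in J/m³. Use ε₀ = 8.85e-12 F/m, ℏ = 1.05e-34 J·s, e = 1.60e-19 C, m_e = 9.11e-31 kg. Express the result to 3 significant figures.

3.01e13 J/m³

The unique combination of the constants set to 1 with dimensions of energy density is u_au = E_h/a₀³ = m_e⁴e¹⁰/((4πε₀)⁵ℏ⁸).
E_h = 4.38e-18 J
a₀ = 5.26e-11 m
E_h/a₀³ = 3.01e13 J/m³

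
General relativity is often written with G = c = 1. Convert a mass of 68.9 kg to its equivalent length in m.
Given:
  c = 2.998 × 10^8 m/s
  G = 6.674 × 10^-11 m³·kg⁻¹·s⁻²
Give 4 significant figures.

In G = c = 1 units mass has dimensions of length; the conversion factor is G/c².
68.9 kg × (G/c²) = 5.116 × 10^-26 m

5.116 × 10^-26 m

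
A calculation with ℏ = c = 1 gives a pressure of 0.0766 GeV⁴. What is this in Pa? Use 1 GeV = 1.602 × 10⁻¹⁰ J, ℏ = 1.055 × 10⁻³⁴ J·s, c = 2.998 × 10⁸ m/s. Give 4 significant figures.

1.595 × 10³⁶ Pa

Pressure is [E]/[L]³ = [E]⁴/(ℏc)³.
1 GeV⁴ → 1/(ℏc)³ × (1 GeV in J)⁴ = 2.082 × 10³⁷ Pa.
Result: 0.0766 × 2.082 × 10³⁷ = 1.595 × 10³⁶ Pa.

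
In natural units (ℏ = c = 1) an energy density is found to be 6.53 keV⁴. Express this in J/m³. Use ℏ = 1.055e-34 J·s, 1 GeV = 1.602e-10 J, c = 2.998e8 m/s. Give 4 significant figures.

[E]/[L]³ = [E]⁴/(ℏc)³; restore (ℏc)⁻³.
1 GeV⁴ → 1/(ℏc)³ × (1 GeV in J)⁴ = 2.082e37 J/m³.
Convert the energy scale: 6.53 keV⁴ = 6.53e-24 GeV⁴.
Result: 6.53e-24 × 2.082e37 = 1.359e14 J/m³.

1.359e14 J/m³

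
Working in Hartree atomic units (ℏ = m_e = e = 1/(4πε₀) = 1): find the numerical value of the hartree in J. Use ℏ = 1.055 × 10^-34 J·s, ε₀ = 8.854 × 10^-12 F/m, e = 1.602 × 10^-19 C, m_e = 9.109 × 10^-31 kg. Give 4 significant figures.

4.354 × 10^-18 J

Dimensional analysis gives E_h = m_e e⁴/(4πε₀ℏ)².
  = 6.000 × 10^-106 / 1.378 × 10^-88
  = 4.354 × 10^-18 J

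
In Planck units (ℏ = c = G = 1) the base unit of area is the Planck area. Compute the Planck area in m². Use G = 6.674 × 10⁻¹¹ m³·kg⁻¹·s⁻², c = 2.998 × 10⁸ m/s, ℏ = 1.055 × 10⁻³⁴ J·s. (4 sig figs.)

2.613 × 10⁻⁷⁰ m²

A_P = ℏG/c³
  = 7.041 × 10⁻⁴⁵ / 2.695 × 10²⁵
  = 2.613 × 10⁻⁷⁰ m²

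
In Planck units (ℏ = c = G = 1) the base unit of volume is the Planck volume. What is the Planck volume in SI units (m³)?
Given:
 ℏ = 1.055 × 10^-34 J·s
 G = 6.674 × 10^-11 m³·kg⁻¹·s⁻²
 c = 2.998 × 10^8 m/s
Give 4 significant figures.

V_P = (ℏG/c³)^(3/2)
  = √(1.784 × 10^-209)
  = 4.224 × 10^-105 m³

4.224 × 10^-105 m³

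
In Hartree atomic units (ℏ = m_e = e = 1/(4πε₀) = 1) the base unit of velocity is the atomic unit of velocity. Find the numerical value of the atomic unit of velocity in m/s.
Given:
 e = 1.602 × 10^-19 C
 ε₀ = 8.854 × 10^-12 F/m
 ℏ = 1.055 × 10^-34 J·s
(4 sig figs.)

2.186 × 10^6 m/s

v_au = e²/(4πε₀ℏ)
  = 2.566 × 10^-38 / 1.174 × 10^-44
  = 2.186 × 10^6 m/s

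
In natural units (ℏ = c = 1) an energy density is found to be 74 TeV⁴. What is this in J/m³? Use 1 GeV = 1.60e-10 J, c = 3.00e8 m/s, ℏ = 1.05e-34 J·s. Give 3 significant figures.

[E]/[L]³ = [E]⁴/(ℏc)³; restore (ℏc)⁻³.
1 GeV⁴ → 1/(ℏc)³ × (1 GeV in J)⁴ = 2.10e37 J/m³.
Convert the energy scale: 74 TeV⁴ = 7.40e13 GeV⁴.
Result: 7.40e13 × 2.10e37 = 1.55e51 J/m³.

1.55e51 J/m³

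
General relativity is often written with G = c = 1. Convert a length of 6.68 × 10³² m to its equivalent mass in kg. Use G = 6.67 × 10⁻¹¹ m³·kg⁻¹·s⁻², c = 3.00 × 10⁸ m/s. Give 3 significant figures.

9.01 × 10⁵⁹ kg

Length → mass via c²/G.
6.68 × 10³² m × (c²/G) = 9.01 × 10⁵⁹ kg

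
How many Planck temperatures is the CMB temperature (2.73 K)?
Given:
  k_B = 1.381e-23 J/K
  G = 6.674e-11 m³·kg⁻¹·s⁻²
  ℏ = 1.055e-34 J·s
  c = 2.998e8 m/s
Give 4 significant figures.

Planck temperature: T_P = √(ℏc⁵/G) / k_B = 1.417e32 K.
2.73 / 1.417e32 = 1.927e-32

1.927e-32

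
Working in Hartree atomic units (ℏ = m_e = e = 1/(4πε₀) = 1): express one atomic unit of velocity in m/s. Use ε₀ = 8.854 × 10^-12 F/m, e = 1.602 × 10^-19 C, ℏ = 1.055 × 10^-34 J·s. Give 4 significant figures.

2.186 × 10^6 m/s

From ℏ = m_e = e = 1/(4πε₀) = 1 the velocity scale is v_au = e²/(4πε₀ℏ).
  = 2.566 × 10^-38 / 1.174 × 10^-44
  = 2.186 × 10^6 m/s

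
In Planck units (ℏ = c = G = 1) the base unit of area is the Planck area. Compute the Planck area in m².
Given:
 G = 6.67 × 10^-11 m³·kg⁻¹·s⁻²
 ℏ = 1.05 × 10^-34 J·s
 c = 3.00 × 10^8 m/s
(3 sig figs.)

A_P = ℏG/c³
  = 7.00 × 10^-45 / 2.70 × 10^25
  = 2.59 × 10^-70 m²

2.59 × 10^-70 m²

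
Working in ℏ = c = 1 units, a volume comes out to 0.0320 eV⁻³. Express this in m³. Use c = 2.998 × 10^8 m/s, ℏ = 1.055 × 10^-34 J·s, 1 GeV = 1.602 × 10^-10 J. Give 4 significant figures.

2.463 × 10^-22 m³

Volume is [L]³ = [E]⁻³·(ℏc)³.
1 GeV⁻³ → (ℏc)³ × (1 GeV in J)⁻³ = 7.696 × 10^-48 m³.
Convert the energy scale: 0.0320 eV⁻³ = 3.20 × 10^25 GeV⁻³.
Result: 3.20 × 10^25 × 7.696 × 10^-48 = 2.463 × 10^-22 m³.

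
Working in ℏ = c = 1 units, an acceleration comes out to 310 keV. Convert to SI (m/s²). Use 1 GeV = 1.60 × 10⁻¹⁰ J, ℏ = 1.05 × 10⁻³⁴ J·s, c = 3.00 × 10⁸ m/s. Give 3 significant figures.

Acceleration is [L]/[T]² = c·[E]/ℏ.
1 GeV → c/ℏ × (1 GeV in J) = 4.57 × 10³² m/s².
Convert the energy scale: 310 keV = 3.10 × 10⁻⁴ GeV.
Result: 3.10 × 10⁻⁴ × 4.57 × 10³² = 1.42 × 10²⁹ m/s².

1.42 × 10²⁹ m/s²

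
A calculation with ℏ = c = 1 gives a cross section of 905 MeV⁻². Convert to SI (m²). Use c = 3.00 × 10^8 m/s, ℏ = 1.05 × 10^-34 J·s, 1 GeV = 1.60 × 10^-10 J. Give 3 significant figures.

Area is [L]² = [E]⁻²·(ℏc)²; restore (ℏc)².
1 GeV⁻² → (ℏc)² × (1 GeV in J)⁻² = 3.88 × 10^-32 m².
Convert the energy scale: 905 MeV⁻² = 9.05 × 10^8 GeV⁻².
Result: 9.05 × 10^8 × 3.88 × 10^-32 = 3.51 × 10^-23 m².

3.51 × 10^-23 m²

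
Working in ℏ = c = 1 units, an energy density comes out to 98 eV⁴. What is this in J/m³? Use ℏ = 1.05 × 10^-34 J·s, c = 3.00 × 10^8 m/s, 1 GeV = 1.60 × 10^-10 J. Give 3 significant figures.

2.05 × 10^3 J/m³

[E]/[L]³ = [E]⁴/(ℏc)³; restore (ℏc)⁻³.
1 GeV⁴ → 1/(ℏc)³ × (1 GeV in J)⁴ = 2.10 × 10^37 J/m³.
Convert the energy scale: 98 eV⁴ = 9.80 × 10^-35 GeV⁴.
Result: 9.80 × 10^-35 × 2.10 × 10^37 = 2.05 × 10^3 J/m³.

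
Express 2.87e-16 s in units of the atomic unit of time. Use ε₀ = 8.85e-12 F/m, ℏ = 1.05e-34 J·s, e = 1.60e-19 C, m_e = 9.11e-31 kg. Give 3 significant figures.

12

atomic unit of time: τ_au = (4πε₀)²ℏ³/(m_e e⁴) = 2.40e-17 s.
2.87e-16 / 2.40e-17 = 12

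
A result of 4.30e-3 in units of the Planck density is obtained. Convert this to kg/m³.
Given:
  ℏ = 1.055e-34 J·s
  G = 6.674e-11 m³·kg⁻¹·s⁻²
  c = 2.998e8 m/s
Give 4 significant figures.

One Planck density: ρ_P = c⁵/(ℏG²) = 5.154e96 kg/m³.
4.30e-3 × 5.154e96 kg/m³ = 2.216e94 kg/m³

2.216e94 kg/m³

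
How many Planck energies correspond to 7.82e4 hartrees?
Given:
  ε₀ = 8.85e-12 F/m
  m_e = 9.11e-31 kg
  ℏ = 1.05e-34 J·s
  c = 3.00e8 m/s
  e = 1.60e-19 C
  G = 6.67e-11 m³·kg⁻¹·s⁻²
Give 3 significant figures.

hartree: E_h = m_e e⁴/(4πε₀ℏ)² = 4.38e-18 J
Planck energy: E_P = √(ℏc⁵/G) = 1.96e9 J
7.82e4 × 4.38e-18 / 1.96e9 = 1.75e-22

1.75e-22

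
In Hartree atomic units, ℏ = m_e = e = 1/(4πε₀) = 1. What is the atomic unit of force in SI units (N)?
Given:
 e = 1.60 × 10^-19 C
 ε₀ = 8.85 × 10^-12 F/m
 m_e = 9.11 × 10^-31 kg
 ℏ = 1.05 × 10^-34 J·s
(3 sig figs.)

8.33 × 10^-8 N

From ℏ = m_e = e = 1/(4πε₀) = 1 the force scale is F_au = E_h/a₀ = m_e²e⁶/((4πε₀)³ℏ⁴).
E_h = 4.38 × 10^-18 J
a₀ = 5.26 × 10^-11 m
E_h/a₀ = 8.33 × 10^-8 N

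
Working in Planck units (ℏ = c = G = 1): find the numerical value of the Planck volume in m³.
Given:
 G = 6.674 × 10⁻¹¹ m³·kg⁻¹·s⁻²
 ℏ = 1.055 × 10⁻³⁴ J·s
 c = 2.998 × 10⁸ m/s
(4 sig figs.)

4.224 × 10⁻¹⁰⁵ m³

The unique combination of the constants set to 1 with dimensions of volume is V_P = (ℏG/c³)^(3/2).
  = √(1.784 × 10⁻²⁰⁹)
  = 4.224 × 10⁻¹⁰⁵ m³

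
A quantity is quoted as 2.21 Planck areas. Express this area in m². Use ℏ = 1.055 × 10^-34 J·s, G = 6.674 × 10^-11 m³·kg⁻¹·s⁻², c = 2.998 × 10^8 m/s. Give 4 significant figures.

One Planck area: A_P = ℏG/c³ = 2.613 × 10^-70 m².
2.21 × 2.613 × 10^-70 m² = 5.775 × 10^-70 m²

5.775 × 10^-70 m²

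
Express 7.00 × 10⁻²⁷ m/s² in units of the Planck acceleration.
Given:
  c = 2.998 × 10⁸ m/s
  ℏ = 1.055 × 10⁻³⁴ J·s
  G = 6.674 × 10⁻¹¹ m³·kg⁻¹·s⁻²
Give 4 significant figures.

1.259 × 10⁻⁷⁸

Planck acceleration: a_P = √(c⁷/(ℏG)) = 5.560 × 10⁵¹ m/s².
7.00 × 10⁻²⁷ / 5.560 × 10⁵¹ = 1.259 × 10⁻⁷⁸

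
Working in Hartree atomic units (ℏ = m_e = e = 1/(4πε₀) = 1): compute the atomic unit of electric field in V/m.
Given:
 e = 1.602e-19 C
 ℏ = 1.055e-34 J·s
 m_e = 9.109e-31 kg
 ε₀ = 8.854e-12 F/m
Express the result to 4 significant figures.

5.131e11 V/m

Dimensional analysis gives E_au = E_h/(e a₀) = m_e²e⁵/((4πε₀)³ℏ⁴).
E_h = 4.354e-18 J
a₀ = 5.297e-11 m
E_h/(e·a₀) = 5.131e11 V/m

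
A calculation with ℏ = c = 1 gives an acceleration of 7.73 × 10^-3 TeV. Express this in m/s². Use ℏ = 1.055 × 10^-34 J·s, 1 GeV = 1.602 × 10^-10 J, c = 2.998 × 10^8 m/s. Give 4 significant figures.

Acceleration is [L]/[T]² = c·[E]/ℏ.
1 GeV → c/ℏ × (1 GeV in J) = 4.552 × 10^32 m/s².
Convert the energy scale: 7.73 × 10^-3 TeV = 7.73 GeV.
Result: 7.73 × 4.552 × 10^32 = 3.519 × 10^33 m/s².

3.519 × 10^33 m/s²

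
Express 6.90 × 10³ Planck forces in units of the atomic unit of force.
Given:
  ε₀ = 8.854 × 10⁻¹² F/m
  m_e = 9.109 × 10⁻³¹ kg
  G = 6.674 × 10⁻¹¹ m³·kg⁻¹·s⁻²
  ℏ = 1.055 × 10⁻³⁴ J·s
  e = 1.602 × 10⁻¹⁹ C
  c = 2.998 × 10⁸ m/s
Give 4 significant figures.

1.016 × 10⁵⁵

Planck force: F_P = c⁴/G = 1.210 × 10⁴⁴ N
atomic unit of force: F_au = E_h/a₀ = m_e²e⁶/((4πε₀)³ℏ⁴) = 8.220 × 10⁻⁸ N
6.90 × 10³ × 1.210 × 10⁴⁴ / 8.220 × 10⁻⁸ = 1.016 × 10⁵⁵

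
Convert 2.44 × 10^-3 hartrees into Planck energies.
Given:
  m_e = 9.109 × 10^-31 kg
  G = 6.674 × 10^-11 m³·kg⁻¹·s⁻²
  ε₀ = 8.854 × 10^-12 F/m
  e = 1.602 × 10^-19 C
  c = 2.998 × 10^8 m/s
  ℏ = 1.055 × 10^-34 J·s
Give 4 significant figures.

5.430 × 10^-30

hartree: E_h = m_e e⁴/(4πε₀ℏ)² = 4.354 × 10^-18 J
Planck energy: E_P = √(ℏc⁵/G) = 1.957 × 10^9 J
2.44 × 10^-3 × 4.354 × 10^-18 / 1.957 × 10^9 = 5.430 × 10^-30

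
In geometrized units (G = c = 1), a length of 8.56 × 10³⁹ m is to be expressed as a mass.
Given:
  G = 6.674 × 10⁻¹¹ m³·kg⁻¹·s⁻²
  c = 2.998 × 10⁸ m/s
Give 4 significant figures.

Length → mass via c²/G.
8.56 × 10³⁹ m × (c²/G) = 1.153 × 10⁶⁷ kg

1.153 × 10⁶⁷ kg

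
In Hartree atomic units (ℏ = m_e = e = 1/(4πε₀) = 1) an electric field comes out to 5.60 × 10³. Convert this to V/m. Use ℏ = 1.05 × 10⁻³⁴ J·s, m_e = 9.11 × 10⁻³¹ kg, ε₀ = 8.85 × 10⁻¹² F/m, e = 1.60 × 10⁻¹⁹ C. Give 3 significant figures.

One atomic unit of electric field: E_au = E_h/(e a₀) = m_e²e⁵/((4πε₀)³ℏ⁴) = 5.20 × 10¹¹ V/m.
5.60 × 10³ × 5.20 × 10¹¹ V/m = 2.91 × 10¹⁵ V/m

2.91 × 10¹⁵ V/m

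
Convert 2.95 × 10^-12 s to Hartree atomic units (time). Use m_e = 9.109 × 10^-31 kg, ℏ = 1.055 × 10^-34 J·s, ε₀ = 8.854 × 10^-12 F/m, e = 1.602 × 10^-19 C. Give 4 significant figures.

atomic unit of time: τ_au = (4πε₀)²ℏ³/(m_e e⁴) = 2.423 × 10^-17 s.
2.95 × 10^-12 / 2.423 × 10^-17 = 1.218 × 10^5

1.218 × 10^5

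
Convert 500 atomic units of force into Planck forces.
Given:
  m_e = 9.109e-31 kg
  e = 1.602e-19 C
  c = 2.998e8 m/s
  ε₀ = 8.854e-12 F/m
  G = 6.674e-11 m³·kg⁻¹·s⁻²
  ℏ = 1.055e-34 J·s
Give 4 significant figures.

3.395e-49

atomic unit of force: F_au = E_h/a₀ = m_e²e⁶/((4πε₀)³ℏ⁴) = 8.220e-8 N
Planck force: F_P = c⁴/G = 1.210e44 N
500 × 8.220e-8 / 1.210e44 = 3.395e-49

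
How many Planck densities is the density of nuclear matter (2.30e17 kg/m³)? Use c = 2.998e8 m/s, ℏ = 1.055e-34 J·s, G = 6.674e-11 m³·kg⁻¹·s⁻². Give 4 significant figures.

4.463e-80

Planck density: ρ_P = c⁵/(ℏG²) = 5.154e96 kg/m³.
2.30e17 / 5.154e96 = 4.463e-80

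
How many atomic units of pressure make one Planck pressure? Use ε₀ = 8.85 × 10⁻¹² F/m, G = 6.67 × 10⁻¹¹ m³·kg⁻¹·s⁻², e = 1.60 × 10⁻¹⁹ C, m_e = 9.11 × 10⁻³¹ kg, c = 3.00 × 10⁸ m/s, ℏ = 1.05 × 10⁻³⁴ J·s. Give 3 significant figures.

Planck pressure: p_P = c⁷/(ℏG²) = 4.68 × 10¹¹³ Pa
atomic unit of pressure: P_au = E_h/a₀³ = m_e⁴e¹⁰/((4πε₀)⁵ℏ⁸) = 3.01 × 10¹³ Pa
ratio = 4.68 × 10¹¹³ / 3.01 × 10¹³ = 1.55 × 10¹⁰⁰

1.55 × 10¹⁰⁰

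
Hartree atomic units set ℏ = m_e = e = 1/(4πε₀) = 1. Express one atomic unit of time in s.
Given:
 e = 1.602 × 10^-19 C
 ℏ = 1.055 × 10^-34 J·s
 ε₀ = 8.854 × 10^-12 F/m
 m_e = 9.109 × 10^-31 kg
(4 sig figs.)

Dimensional analysis gives τ_au = (4πε₀)²ℏ³/(m_e e⁴).
E_h = 4.354 × 10^-18 J
ℏ/E_h = 2.423 × 10^-17 s

2.423 × 10^-17 s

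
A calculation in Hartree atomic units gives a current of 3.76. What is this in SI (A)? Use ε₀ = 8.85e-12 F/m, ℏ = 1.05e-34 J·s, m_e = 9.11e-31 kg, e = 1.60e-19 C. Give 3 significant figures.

0.0251 A

One atomic unit of electric current: I_au = e E_h/ℏ = m_e e⁵/((4πε₀)²ℏ³) = 6.67e-3 A.
3.76 × 6.67e-3 A = 0.0251 A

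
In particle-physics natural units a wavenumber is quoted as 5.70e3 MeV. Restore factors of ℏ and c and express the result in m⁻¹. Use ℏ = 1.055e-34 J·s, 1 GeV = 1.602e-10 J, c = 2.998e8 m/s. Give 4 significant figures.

2.887e16 m⁻¹

Inverse length is [E]/(ℏc).
1 GeV → 1/(ℏc) × (1 GeV in J) = 5.065e15 m⁻¹.
Convert the energy scale: 5.70e3 MeV = 5.70 GeV.
Result: 5.70 × 5.065e15 = 2.887e16 m⁻¹.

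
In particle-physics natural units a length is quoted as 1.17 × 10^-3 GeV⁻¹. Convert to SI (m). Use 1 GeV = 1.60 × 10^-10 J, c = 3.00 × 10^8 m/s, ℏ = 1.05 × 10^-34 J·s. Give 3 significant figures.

2.30 × 10^-19 m

A length is [E]⁻¹ in ℏ=c=1; restore one factor of ℏc.
1 GeV⁻¹ → ℏc × (1 GeV in J)⁻¹ = 1.97 × 10^-16 m.
Result: 1.17 × 10^-3 × 1.97 × 10^-16 = 2.30 × 10^-19 m.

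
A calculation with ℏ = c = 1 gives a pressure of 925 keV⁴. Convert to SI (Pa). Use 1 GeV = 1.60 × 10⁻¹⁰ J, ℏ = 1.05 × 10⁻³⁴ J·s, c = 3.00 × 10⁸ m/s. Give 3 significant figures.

Pressure is [E]/[L]³ = [E]⁴/(ℏc)³.
1 GeV⁴ → 1/(ℏc)³ × (1 GeV in J)⁴ = 2.10 × 10³⁷ Pa.
Convert the energy scale: 925 keV⁴ = 9.25 × 10⁻²² GeV⁴.
Result: 9.25 × 10⁻²² × 2.10 × 10³⁷ = 1.94 × 10¹⁶ Pa.

1.94 × 10¹⁶ Pa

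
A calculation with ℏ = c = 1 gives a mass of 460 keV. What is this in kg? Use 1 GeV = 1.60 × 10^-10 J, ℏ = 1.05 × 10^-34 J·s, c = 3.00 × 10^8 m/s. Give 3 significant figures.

8.18 × 10^-31 kg

Mass is [E]/c²; divide by c².
1 GeV → 1/c² × (1 GeV in J) = 1.78 × 10^-27 kg.
Convert the energy scale: 460 keV = 4.60 × 10^-4 GeV.
Result: 4.60 × 10^-4 × 1.78 × 10^-27 = 8.18 × 10^-31 kg.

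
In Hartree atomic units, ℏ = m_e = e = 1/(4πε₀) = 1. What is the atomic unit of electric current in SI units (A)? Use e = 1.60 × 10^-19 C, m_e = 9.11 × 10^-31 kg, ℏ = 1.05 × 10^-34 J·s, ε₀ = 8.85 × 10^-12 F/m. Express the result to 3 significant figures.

6.67 × 10^-3 A

Dimensional analysis gives I_au = e E_h/ℏ = m_e e⁵/((4πε₀)²ℏ³).
E_h = 4.38 × 10^-18 J
e·E_h/ℏ = 6.67 × 10^-3 A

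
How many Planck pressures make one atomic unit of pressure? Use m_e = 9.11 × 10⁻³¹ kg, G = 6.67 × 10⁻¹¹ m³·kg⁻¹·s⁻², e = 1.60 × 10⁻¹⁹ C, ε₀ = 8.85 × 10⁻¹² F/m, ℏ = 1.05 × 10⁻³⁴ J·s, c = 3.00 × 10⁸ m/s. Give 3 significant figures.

6.44 × 10⁻¹⁰¹

atomic unit of pressure: P_au = E_h/a₀³ = m_e⁴e¹⁰/((4πε₀)⁵ℏ⁸) = 3.01 × 10¹³ Pa
Planck pressure: p_P = c⁷/(ℏG²) = 4.68 × 10¹¹³ Pa
ratio = 3.01 × 10¹³ / 4.68 × 10¹¹³ = 6.44 × 10⁻¹⁰¹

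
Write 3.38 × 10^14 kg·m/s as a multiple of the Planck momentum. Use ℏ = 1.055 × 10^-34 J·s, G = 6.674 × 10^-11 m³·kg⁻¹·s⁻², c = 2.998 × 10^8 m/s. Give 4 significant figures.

5.179 × 10^13

Planck momentum: p_P = √(ℏc³/G) = 6.527 kg·m/s.
3.38 × 10^14 / 6.527 = 5.179 × 10^13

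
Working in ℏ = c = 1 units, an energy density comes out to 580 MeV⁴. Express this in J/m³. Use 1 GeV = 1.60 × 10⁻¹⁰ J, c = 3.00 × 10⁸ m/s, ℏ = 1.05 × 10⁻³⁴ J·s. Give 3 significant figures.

[E]/[L]³ = [E]⁴/(ℏc)³; restore (ℏc)⁻³.
1 GeV⁴ → 1/(ℏc)³ × (1 GeV in J)⁴ = 2.10 × 10³⁷ J/m³.
Convert the energy scale: 580 MeV⁴ = 5.80 × 10⁻¹⁰ GeV⁴.
Result: 5.80 × 10⁻¹⁰ × 2.10 × 10³⁷ = 1.22 × 10²⁸ J/m³.

1.22 × 10²⁸ J/m³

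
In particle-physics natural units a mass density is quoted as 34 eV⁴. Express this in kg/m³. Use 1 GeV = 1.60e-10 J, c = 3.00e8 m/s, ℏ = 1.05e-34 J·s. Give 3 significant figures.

Mass density is [E]/(c²[L]³) = [E]⁴/(ℏ³c⁵).
1 GeV⁴ → 1/(ℏ³c⁵) × (1 GeV in J)⁴ = 2.33e20 kg/m³.
Convert the energy scale: 34 eV⁴ = 3.40e-35 GeV⁴.
Result: 3.40e-35 × 2.33e20 = 7.92e-15 kg/m³.

7.92e-15 kg/m³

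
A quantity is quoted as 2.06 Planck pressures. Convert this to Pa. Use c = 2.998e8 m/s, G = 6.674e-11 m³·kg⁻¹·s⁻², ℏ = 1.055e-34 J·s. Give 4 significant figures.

9.543e113 Pa

One Planck pressure: p_P = c⁷/(ℏG²) = 4.632e113 Pa.
2.06 × 4.632e113 Pa = 9.543e113 Pa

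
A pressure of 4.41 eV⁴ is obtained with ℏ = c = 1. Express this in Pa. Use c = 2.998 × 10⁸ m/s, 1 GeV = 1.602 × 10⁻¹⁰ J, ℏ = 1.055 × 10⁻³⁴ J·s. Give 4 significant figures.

91.80 Pa

Pressure is [E]/[L]³ = [E]⁴/(ℏc)³.
1 GeV⁴ → 1/(ℏc)³ × (1 GeV in J)⁴ = 2.082 × 10³⁷ Pa.
Convert the energy scale: 4.41 eV⁴ = 4.41 × 10⁻³⁶ GeV⁴.
Result: 4.41 × 10⁻³⁶ × 2.082 × 10³⁷ = 91.80 Pa.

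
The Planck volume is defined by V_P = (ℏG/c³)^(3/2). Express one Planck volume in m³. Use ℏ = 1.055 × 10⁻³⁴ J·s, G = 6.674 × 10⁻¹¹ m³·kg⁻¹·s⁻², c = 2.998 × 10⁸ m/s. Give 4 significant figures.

4.224 × 10⁻¹⁰⁵ m³

V_P = (ℏG/c³)^(3/2)
  = √(1.784 × 10⁻²⁰⁹)
  = 4.224 × 10⁻¹⁰⁵ m³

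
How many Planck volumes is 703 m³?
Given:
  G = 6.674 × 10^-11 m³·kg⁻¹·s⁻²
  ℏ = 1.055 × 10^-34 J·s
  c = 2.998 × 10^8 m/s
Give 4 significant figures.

1.664 × 10^107

Planck volume: V_P = (ℏG/c³)^(3/2) = 4.224 × 10^-105 m³.
703 / 4.224 × 10^-105 = 1.664 × 10^107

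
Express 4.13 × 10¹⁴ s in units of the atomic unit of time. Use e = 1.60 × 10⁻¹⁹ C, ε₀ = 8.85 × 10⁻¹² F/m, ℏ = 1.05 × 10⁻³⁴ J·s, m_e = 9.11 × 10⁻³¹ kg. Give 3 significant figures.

1.72 × 10³¹

atomic unit of time: τ_au = (4πε₀)²ℏ³/(m_e e⁴) = 2.40 × 10⁻¹⁷ s.
4.13 × 10¹⁴ / 2.40 × 10⁻¹⁷ = 1.72 × 10³¹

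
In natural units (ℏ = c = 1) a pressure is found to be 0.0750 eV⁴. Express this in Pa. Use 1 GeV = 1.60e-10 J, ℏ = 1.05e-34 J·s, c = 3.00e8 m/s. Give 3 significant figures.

Pressure is [E]/[L]³ = [E]⁴/(ℏc)³.
1 GeV⁴ → 1/(ℏc)³ × (1 GeV in J)⁴ = 2.10e37 Pa.
Convert the energy scale: 0.0750 eV⁴ = 7.50e-38 GeV⁴.
Result: 7.50e-38 × 2.10e37 = 1.57 Pa.

1.57 Pa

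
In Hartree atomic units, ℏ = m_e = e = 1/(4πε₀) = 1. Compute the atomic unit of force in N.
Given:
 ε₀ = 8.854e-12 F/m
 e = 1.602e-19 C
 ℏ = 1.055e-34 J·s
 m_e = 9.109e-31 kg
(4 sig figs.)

8.220e-8 N

The unique combination of the constants set to 1 with dimensions of force is F_au = E_h/a₀ = m_e²e⁶/((4πε₀)³ℏ⁴).
E_h = 4.354e-18 J
a₀ = 5.297e-11 m
E_h/a₀ = 8.220e-8 N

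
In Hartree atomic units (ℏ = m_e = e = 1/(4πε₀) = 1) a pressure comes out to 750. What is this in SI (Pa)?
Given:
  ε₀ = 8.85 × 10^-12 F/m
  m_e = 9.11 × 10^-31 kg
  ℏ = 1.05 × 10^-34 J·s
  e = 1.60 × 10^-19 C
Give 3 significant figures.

One atomic unit of pressure: P_au = E_h/a₀³ = m_e⁴e¹⁰/((4πε₀)⁵ℏ⁸) = 3.01 × 10^13 Pa.
750 × 3.01 × 10^13 Pa = 2.26 × 10^16 Pa

2.26 × 10^16 Pa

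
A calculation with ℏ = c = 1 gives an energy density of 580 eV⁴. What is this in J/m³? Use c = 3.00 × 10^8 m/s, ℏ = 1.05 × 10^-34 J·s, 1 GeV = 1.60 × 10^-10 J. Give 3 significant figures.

[E]/[L]³ = [E]⁴/(ℏc)³; restore (ℏc)⁻³.
1 GeV⁴ → 1/(ℏc)³ × (1 GeV in J)⁴ = 2.10 × 10^37 J/m³.
Convert the energy scale: 580 eV⁴ = 5.80 × 10^-34 GeV⁴.
Result: 5.80 × 10^-34 × 2.10 × 10^37 = 1.22 × 10^4 J/m³.

1.22 × 10^4 J/m³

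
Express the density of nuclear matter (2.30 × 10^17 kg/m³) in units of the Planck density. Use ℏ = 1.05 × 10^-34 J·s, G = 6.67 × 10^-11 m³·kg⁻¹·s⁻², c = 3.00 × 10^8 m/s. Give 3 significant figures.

Planck density: ρ_P = c⁵/(ℏG²) = 5.20 × 10^96 kg/m³.
2.30 × 10^17 / 5.20 × 10^96 = 4.42 × 10^-80

4.42 × 10^-80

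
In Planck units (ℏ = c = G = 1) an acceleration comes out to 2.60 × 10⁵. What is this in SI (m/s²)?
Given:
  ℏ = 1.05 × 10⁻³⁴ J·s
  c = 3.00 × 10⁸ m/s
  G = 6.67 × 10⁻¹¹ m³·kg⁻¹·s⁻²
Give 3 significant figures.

One Planck acceleration: a_P = √(c⁷/(ℏG)) = 5.59 × 10⁵¹ m/s².
2.60 × 10⁵ × 5.59 × 10⁵¹ m/s² = 1.45 × 10⁵⁷ m/s²

1.45 × 10⁵⁷ m/s²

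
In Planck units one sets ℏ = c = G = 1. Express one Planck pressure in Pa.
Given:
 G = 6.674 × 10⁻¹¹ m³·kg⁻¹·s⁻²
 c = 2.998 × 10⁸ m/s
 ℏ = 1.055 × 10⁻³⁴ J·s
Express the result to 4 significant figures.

p_P = c⁷/(ℏG²)
  = 2.177 × 10⁵⁹ / 4.699 × 10⁻⁵⁵
  = 4.632 × 10¹¹³ Pa

4.632 × 10¹¹³ Pa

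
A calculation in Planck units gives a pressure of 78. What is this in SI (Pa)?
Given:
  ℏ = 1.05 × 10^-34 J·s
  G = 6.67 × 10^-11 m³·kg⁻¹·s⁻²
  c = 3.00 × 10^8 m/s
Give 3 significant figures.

One Planck pressure: p_P = c⁷/(ℏG²) = 4.68 × 10^113 Pa.
78 × 4.68 × 10^113 Pa = 3.65 × 10^115 Pa

3.65 × 10^115 Pa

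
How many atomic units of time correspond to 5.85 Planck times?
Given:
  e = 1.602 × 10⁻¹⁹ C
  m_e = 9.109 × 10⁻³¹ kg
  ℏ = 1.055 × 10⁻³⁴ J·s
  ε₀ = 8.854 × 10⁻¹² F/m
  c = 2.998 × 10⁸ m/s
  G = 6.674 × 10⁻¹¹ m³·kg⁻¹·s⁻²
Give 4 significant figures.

1.302 × 10⁻²⁶

Planck time: t_P = √(ℏG/c⁵) = 5.392 × 10⁻⁴⁴ s
atomic unit of time: τ_au = (4πε₀)²ℏ³/(m_e e⁴) = 2.423 × 10⁻¹⁷ s
5.85 × 5.392 × 10⁻⁴⁴ / 2.423 × 10⁻¹⁷ = 1.302 × 10⁻²⁶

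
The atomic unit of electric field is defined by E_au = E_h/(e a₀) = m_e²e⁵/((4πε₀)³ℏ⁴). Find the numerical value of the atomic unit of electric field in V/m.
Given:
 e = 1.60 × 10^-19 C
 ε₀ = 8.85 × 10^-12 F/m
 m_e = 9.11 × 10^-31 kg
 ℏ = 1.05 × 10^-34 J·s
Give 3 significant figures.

E_au = E_h/(e a₀) = m_e²e⁵/((4πε₀)³ℏ⁴)
E_h = 4.38 × 10^-18 J
a₀ = 5.26 × 10^-11 m
E_h/(e·a₀) = 5.20 × 10^11 V/m

5.20 × 10^11 V/m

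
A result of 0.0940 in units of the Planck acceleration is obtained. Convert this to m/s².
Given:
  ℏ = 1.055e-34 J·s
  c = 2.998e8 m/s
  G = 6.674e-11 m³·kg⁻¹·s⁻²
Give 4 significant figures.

5.227e50 m/s²

One Planck acceleration: a_P = √(c⁷/(ℏG)) = 5.560e51 m/s².
0.0940 × 5.560e51 m/s² = 5.227e50 m/s²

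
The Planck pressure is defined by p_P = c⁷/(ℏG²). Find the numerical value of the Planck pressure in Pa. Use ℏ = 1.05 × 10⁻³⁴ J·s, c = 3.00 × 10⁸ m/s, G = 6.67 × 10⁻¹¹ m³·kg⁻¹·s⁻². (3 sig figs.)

4.68 × 10¹¹³ Pa

p_P = c⁷/(ℏG²)
  = 2.19 × 10⁵⁹ / 4.67 × 10⁻⁵⁵
  = 4.68 × 10¹¹³ Pa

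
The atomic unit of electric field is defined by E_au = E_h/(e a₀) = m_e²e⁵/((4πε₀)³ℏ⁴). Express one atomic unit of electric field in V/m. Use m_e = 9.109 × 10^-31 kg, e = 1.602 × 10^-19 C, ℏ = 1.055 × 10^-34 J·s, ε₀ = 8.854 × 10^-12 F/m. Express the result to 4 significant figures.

E_au = E_h/(e a₀) = m_e²e⁵/((4πε₀)³ℏ⁴)
E_h = 4.354 × 10^-18 J
a₀ = 5.297 × 10^-11 m
E_h/(e·a₀) = 5.131 × 10^11 V/m

5.131 × 10^11 V/m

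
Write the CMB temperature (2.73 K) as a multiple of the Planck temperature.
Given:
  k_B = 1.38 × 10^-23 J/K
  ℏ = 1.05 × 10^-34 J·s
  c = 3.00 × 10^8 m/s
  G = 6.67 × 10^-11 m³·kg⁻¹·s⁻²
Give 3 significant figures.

1.93 × 10^-32

Planck temperature: T_P = √(ℏc⁵/G) / k_B = 1.42 × 10^32 K.
2.73 / 1.42 × 10^32 = 1.93 × 10^-32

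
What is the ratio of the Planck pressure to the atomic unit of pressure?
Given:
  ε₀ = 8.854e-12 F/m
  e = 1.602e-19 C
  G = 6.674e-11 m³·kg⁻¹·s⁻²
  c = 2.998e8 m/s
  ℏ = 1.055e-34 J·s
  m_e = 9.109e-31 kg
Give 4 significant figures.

Planck pressure: p_P = c⁷/(ℏG²) = 4.632e113 Pa
atomic unit of pressure: P_au = E_h/a₀³ = m_e⁴e¹⁰/((4πε₀)⁵ℏ⁸) = 2.929e13 Pa
ratio = 4.632e113 / 2.929e13 = 1.581e100

1.581e100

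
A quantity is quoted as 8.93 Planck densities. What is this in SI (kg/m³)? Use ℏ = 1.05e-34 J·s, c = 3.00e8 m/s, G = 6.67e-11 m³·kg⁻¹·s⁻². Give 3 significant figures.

One Planck density: ρ_P = c⁵/(ℏG²) = 5.20e96 kg/m³.
8.93 × 5.20e96 kg/m³ = 4.65e97 kg/m³

4.65e97 kg/m³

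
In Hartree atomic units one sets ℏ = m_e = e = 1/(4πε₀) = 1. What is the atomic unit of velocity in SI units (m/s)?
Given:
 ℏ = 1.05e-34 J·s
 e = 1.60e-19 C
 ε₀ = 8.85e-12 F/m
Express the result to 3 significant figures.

2.19e6 m/s

v_au = e²/(4πε₀ℏ)
  = 2.56e-38 / 1.17e-44
  = 2.19e6 m/s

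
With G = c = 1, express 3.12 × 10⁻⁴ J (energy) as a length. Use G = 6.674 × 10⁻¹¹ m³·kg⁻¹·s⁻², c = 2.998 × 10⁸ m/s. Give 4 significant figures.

Energy → length via G/c⁴.
3.12 × 10⁻⁴ J × (G/c⁴) = 2.578 × 10⁻⁴⁸ m

2.578 × 10⁻⁴⁸ m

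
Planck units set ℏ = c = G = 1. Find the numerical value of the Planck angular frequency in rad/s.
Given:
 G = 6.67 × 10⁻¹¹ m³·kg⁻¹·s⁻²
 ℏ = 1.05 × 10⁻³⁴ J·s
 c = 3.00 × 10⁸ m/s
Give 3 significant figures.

1.86 × 10⁴³ rad/s

Dimensional analysis gives ω_P = √(c⁵/(ℏG)).
  = √(3.47 × 10⁸⁶)
  = 1.86 × 10⁴³ rad/s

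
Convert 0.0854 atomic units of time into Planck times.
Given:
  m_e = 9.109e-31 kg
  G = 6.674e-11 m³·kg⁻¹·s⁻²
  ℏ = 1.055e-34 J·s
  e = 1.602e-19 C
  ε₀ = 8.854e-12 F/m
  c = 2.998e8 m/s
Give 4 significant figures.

3.838e25

atomic unit of time: τ_au = (4πε₀)²ℏ³/(m_e e⁴) = 2.423e-17 s
Planck time: t_P = √(ℏG/c⁵) = 5.392e-44 s
0.0854 × 2.423e-17 / 5.392e-44 = 3.838e25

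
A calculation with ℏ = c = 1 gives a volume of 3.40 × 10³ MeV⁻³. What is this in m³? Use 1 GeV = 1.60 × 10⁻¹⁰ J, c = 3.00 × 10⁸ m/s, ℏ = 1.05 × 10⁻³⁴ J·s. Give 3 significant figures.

Volume is [L]³ = [E]⁻³·(ℏc)³.
1 GeV⁻³ → (ℏc)³ × (1 GeV in J)⁻³ = 7.63 × 10⁻⁴⁸ m³.
Convert the energy scale: 3.40 × 10³ MeV⁻³ = 3.40 × 10¹² GeV⁻³.
Result: 3.40 × 10¹² × 7.63 × 10⁻⁴⁸ = 2.59 × 10⁻³⁵ m³.

2.59 × 10⁻³⁵ m³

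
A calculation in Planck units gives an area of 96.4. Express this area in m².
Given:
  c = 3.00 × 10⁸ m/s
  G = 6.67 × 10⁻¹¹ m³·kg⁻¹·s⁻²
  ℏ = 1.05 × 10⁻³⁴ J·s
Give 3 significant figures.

One Planck area: A_P = ℏG/c³ = 2.59 × 10⁻⁷⁰ m².
96.4 × 2.59 × 10⁻⁷⁰ m² = 2.50 × 10⁻⁶⁸ m²

2.50 × 10⁻⁶⁸ m²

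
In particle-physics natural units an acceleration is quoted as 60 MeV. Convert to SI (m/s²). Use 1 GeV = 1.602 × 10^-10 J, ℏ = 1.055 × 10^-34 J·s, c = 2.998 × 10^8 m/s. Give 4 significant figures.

2.731 × 10^31 m/s²

Acceleration is [L]/[T]² = c·[E]/ℏ.
1 GeV → c/ℏ × (1 GeV in J) = 4.552 × 10^32 m/s².
Convert the energy scale: 60 MeV = 0.0600 GeV.
Result: 0.0600 × 4.552 × 10^32 = 2.731 × 10^31 m/s².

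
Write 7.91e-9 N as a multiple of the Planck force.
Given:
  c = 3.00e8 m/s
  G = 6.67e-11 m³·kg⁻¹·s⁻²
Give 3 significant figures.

6.51e-53

Planck force: F_P = c⁴/G = 1.21e44 N.
7.91e-9 / 1.21e44 = 6.51e-53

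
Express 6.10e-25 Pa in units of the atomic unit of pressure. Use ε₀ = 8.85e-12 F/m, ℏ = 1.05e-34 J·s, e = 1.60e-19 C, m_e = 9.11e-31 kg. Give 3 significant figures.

atomic unit of pressure: P_au = E_h/a₀³ = m_e⁴e¹⁰/((4πε₀)⁵ℏ⁸) = 3.01e13 Pa.
6.10e-25 / 3.01e13 = 2.02e-38

2.02e-38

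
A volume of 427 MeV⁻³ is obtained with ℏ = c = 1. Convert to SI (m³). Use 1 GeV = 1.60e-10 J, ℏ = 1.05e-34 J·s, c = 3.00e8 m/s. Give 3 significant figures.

3.26e-36 m³

Volume is [L]³ = [E]⁻³·(ℏc)³.
1 GeV⁻³ → (ℏc)³ × (1 GeV in J)⁻³ = 7.63e-48 m³.
Convert the energy scale: 427 MeV⁻³ = 4.27e11 GeV⁻³.
Result: 4.27e11 × 7.63e-48 = 3.26e-36 m³.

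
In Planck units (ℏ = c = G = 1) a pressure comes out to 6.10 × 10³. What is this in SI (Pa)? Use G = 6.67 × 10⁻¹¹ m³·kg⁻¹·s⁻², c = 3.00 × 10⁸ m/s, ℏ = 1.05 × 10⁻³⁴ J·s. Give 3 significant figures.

One Planck pressure: p_P = c⁷/(ℏG²) = 4.68 × 10¹¹³ Pa.
6.10 × 10³ × 4.68 × 10¹¹³ Pa = 2.86 × 10¹¹⁷ Pa

2.86 × 10¹¹⁷ Pa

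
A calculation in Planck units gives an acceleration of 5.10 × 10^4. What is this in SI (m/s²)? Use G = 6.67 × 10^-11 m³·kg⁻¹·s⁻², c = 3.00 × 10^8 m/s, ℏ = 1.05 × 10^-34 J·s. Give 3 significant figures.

One Planck acceleration: a_P = √(c⁷/(ℏG)) = 5.59 × 10^51 m/s².
5.10 × 10^4 × 5.59 × 10^51 m/s² = 2.85 × 10^56 m/s²

2.85 × 10^56 m/s²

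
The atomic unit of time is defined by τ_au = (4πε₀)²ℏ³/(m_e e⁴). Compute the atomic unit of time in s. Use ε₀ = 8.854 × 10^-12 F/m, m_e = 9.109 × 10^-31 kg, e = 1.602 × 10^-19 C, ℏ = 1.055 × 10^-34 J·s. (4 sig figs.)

τ_au = (4πε₀)²ℏ³/(m_e e⁴)
E_h = 4.354 × 10^-18 J
ℏ/E_h = 2.423 × 10^-17 s

2.423 × 10^-17 s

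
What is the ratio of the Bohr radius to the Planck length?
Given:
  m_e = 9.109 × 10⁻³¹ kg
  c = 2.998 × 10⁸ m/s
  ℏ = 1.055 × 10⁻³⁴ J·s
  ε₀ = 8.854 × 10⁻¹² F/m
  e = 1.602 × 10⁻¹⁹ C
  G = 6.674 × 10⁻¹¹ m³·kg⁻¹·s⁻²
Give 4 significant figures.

3.277 × 10²⁴

Bohr radius: a₀ = 4πε₀ℏ²/(m_e e²) = 5.297 × 10⁻¹¹ m
Planck length: ℓ_P = √(ℏG/c³) = 1.616 × 10⁻³⁵ m
ratio = 5.297 × 10⁻¹¹ / 1.616 × 10⁻³⁵ = 3.277 × 10²⁴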